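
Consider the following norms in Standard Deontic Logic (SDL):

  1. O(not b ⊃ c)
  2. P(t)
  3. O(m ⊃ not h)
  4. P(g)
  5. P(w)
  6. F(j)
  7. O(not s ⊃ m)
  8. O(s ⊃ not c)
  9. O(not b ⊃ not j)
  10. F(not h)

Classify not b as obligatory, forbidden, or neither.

Premise 10 is F(not h), i.e. O(h).
Premise 3, O(m ⊃ not h), contraposes to O(h ⊃ not m); with O(h) we get O(not m).
The contrapositive of premise 7 (O(not s ⊃ m)) is O(not m ⊃ s), and O(not m) is already established, so O(s).
With premise 8, O(s ⊃ not c), the K-axiom yields O(not c).
Premise 1, O(not b ⊃ c), contraposes to O(not c ⊃ b); with O(not c) we get O(b).
Premises 2, 4, 5, 6, 9 do not contribute to this derivation.
Thus O(b), which is F(not b): not b is forbidden.

Forbidden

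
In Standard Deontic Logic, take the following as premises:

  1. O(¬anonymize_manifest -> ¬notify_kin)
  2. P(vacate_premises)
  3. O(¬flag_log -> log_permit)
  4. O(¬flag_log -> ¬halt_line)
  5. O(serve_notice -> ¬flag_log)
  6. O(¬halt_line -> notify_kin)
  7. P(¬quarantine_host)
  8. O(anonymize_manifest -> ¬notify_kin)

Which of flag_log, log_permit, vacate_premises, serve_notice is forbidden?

By case analysis on ¬anonymize_manifest: premise 1 gives O(¬anonymize_manifest -> ¬notify_kin) and premise 8 gives O(anonymize_manifest -> ¬notify_kin), so O(¬notify_kin) either way.
Premise 6, O(¬halt_line -> notify_kin), contraposes to O(¬notify_kin -> halt_line); with O(¬notify_kin) we get O(halt_line).
The contrapositive of premise 4 (O(¬flag_log -> ¬halt_line)) is O(halt_line -> flag_log), and O(halt_line) is already established, so O(flag_log).
The contrapositive of premise 5 (O(serve_notice -> ¬flag_log)) is O(flag_log -> ¬serve_notice), and O(flag_log) is already established, so O(¬serve_notice).
So O(¬serve_notice) holds, i.e. serve_notice is forbidden. None of the other listed options is forbidden under the premises.

serve_notice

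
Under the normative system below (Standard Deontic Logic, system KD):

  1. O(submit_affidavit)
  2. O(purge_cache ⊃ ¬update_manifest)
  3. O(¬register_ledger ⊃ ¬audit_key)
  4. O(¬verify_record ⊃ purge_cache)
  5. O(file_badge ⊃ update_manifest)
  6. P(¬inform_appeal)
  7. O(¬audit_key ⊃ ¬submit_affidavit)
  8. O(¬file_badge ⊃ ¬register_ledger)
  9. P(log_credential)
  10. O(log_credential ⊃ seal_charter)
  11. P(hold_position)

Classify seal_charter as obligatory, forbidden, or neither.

Neither

Premise 10 is O(log_credential ⊃ seal_charter), but O(log_credential) is not derivable from the premises (the permission P(log_credential) asserts only ¬O(¬log_credential), not O(log_credential)), so it does not yield O(seal_charter).
No premise or chain of K-axiom applications forces O(seal_charter), and none forces O(¬seal_charter). So seal_charter is neither obligatory nor forbidden under these norms.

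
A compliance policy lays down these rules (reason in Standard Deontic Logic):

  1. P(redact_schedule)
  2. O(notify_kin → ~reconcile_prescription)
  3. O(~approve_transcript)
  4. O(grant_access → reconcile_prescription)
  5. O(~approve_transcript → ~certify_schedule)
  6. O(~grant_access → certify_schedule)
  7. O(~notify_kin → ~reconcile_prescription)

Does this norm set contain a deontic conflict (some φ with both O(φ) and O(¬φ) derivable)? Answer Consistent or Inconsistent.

Inconsistent

Premises 2 and 7 are O(notify_kin → ~reconcile_prescription) and O(~notify_kin → ~reconcile_prescription); every ideal world satisfies notify_kin or ~notify_kin, so in either case ~reconcile_prescription holds — hence O(~reconcile_prescription).
Premise 4 is O(grant_access → reconcile_prescription); contrapositively O(~reconcile_prescription → ~grant_access). Since O(~reconcile_prescription) holds, K gives O(~grant_access).
From O(~grant_access) and premise 6, O(~grant_access → certify_schedule), we obtain O(certify_schedule).
Premise 5 is O(~approve_transcript → ~certify_schedule); contrapositively O(certify_schedule → approve_transcript). Since O(certify_schedule) holds, K gives O(approve_transcript).
But premise 3 directly asserts O(~approve_transcript).
We now have both O(approve_transcript) and O(~approve_transcript) — approve_transcript is simultaneously obligatory and forbidden, violating the D-axiom.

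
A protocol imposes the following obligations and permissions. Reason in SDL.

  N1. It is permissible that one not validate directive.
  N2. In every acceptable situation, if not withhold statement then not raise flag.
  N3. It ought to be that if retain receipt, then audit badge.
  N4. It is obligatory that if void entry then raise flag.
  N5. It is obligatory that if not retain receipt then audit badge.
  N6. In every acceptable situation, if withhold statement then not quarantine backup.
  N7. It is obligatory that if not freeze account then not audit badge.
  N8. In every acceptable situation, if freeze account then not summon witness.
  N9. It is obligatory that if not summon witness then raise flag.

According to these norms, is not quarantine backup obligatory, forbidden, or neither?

Obligatory

Premises 3 and 5 cover both cases: O(retain_receipt → audit_badge) and O(¬retain_receipt → audit_badge). Since retain_receipt ∨ ¬retain_receipt is a tautology, O(audit_badge) follows.
Premise 7, O(¬freeze_account → ¬audit_badge), contraposes to O(audit_badge → freeze_account); with O(audit_badge) we get O(freeze_account).
With premise 8, O(freeze_account → ¬summon_witness), the K-axiom yields O(¬summon_witness).
With premise 9, O(¬summon_witness → raise_flag), the K-axiom yields O(raise_flag).
Premise 2 is O(¬withhold_statement → ¬raise_flag); contrapositively O(raise_flag → withhold_statement). Since O(raise_flag) holds, K gives O(withhold_statement).
With premise 6, O(withhold_statement → ¬quarantine_backup), the K-axiom yields O(¬quarantine_backup).
Premises 1, 4 do not contribute to this derivation.
Hence ¬quarantine_backup is obligatory.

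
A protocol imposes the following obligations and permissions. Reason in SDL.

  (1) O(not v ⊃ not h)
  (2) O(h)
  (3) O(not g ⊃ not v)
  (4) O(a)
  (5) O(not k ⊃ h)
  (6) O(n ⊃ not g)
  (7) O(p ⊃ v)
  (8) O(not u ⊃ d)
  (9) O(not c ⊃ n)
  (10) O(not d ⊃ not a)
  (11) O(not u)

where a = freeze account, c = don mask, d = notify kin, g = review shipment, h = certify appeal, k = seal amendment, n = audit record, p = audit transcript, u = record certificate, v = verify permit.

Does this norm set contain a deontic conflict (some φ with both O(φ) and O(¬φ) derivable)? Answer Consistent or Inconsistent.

Consistent

Premise 10 is O(not d ⊃ not a), but O(not d) is not derivable from the premises, so it does not yield O(not a).
So O(not a) is not derivable, and the apparent clash with O(a) does not arise.
A world satisfying every obligation exists (e.g. a=true, c=true, d=true, g=true, h=true, k=false, n=false, p=false, u=false, v=true); no atom is both obligatory and forbidden, so the set is consistent.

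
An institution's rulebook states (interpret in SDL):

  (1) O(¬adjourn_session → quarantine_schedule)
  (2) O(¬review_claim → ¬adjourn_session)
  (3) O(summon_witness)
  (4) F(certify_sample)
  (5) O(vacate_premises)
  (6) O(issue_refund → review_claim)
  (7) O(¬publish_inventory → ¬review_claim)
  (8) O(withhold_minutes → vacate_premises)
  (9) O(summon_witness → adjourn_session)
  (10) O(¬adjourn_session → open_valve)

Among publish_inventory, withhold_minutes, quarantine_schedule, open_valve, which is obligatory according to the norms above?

publish_inventory

Premise 3 states O(summon_witness) outright.
Applying K to premise 9 (O(summon_witness → adjourn_session)) and O(summon_witness) yields O(adjourn_session).
Premise 2 is O(¬review_claim → ¬adjourn_session); contrapositively O(adjourn_session → review_claim). Since O(adjourn_session) holds, K gives O(review_claim).
The contrapositive of premise 7 (O(¬publish_inventory → ¬review_claim)) is O(review_claim → publish_inventory), and O(review_claim) is already established, so O(publish_inventory).
So O(publish_inventory) holds — publish_inventory is obligatory. None of the other listed options is made obligatory by any chain of premises.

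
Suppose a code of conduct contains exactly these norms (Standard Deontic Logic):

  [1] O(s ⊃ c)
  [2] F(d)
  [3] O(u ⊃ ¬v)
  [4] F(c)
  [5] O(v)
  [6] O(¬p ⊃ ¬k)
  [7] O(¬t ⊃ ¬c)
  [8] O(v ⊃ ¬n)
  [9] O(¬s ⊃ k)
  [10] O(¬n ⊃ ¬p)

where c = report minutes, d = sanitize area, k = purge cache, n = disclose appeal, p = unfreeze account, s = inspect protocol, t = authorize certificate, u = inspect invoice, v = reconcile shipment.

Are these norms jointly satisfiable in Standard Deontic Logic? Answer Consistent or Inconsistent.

Inconsistent

Premise 4, F(c), is equivalent to O(¬c).
Premise 1, O(s ⊃ c), contraposes to O(¬c ⊃ ¬s); with O(¬c) we get O(¬s).
Premise 9 is O(¬s ⊃ k); since O(¬s), deontic closure gives O(k).
The contrapositive of premise 6 (O(¬p ⊃ ¬k)) is O(k ⊃ p), and O(k) is already established, so O(p).
Premise 10 is O(¬n ⊃ ¬p); contrapositively O(p ⊃ n). Since O(p) holds, K gives O(n).
The contrapositive of premise 8 (O(v ⊃ ¬n)) is O(n ⊃ ¬v), and O(n) is already established, so O(¬v).
But premise 5 directly asserts O(v).
We now have both O(¬v) and O(v) — v is simultaneously obligatory and forbidden, violating the D-axiom.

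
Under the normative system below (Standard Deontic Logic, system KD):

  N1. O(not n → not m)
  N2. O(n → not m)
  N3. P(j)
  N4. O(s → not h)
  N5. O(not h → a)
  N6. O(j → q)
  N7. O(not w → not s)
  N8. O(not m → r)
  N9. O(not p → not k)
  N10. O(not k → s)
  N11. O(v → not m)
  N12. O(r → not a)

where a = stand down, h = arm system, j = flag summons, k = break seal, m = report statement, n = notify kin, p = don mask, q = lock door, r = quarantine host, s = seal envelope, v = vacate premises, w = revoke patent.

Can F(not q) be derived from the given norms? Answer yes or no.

Premise 6 is O(j → q), but O(j) is not derivable from the premises (the permission P(j) asserts only not O(not j), not O(j)), so it does not yield O(q).
No other premise forces O(q). An ideal world satisfying every premise can still have not q true, so F(not q) is not derivable.

No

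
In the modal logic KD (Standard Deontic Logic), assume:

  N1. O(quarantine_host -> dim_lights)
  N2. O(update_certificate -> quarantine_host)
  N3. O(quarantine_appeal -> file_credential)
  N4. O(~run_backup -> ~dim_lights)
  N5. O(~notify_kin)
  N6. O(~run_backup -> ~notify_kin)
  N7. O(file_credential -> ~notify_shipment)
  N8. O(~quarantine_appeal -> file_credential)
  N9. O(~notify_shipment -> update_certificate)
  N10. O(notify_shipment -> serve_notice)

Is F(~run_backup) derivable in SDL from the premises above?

Yes

Premises 8 and 3 are O(~quarantine_appeal -> file_credential) and O(quarantine_appeal -> file_credential); every ideal world satisfies ~quarantine_appeal or quarantine_appeal, so in either case file_credential holds — hence O(file_credential).
Premise 7 is O(file_credential -> ~notify_shipment); since O(file_credential), deontic closure gives O(~notify_shipment).
With premise 9, O(~notify_shipment -> update_certificate), the K-axiom yields O(update_certificate).
With premise 2, O(update_certificate -> quarantine_host), the K-axiom yields O(quarantine_host).
With premise 1, O(quarantine_host -> dim_lights), the K-axiom yields O(dim_lights).
Premise 4 is O(~run_backup -> ~dim_lights); contrapositively O(dim_lights -> run_backup). Since O(dim_lights) holds, K gives O(run_backup).
Premises 5, 6, 10 do not contribute to this derivation.
So O(run_backup) holds, i.e. F(~run_backup). The claim follows.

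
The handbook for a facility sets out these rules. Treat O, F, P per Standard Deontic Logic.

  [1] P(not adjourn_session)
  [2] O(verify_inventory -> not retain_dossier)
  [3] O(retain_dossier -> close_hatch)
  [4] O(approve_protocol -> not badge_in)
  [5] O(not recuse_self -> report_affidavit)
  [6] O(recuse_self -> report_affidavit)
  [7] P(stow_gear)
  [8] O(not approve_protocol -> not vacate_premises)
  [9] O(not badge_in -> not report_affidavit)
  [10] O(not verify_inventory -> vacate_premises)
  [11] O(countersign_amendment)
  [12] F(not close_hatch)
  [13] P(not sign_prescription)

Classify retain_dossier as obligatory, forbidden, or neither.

By case analysis on not recuse_self: premise 5 gives O(not recuse_self -> report_affidavit) and premise 6 gives O(recuse_self -> report_affidavit), so O(report_affidavit) either way.
Premise 9 is O(not badge_in -> not report_affidavit); contrapositively O(report_affidavit -> badge_in). Since O(report_affidavit) holds, K gives O(badge_in).
The contrapositive of premise 4 (O(approve_protocol -> not badge_in)) is O(badge_in -> not approve_protocol), and O(badge_in) is already established, so O(not approve_protocol).
Premise 8 is O(not approve_protocol -> not vacate_premises); since O(not approve_protocol), deontic closure gives O(not vacate_premises).
Premise 10 is O(not verify_inventory -> vacate_premises); contrapositively O(not vacate_premises -> verify_inventory). Since O(not vacate_premises) holds, K gives O(verify_inventory).
From O(verify_inventory) and premise 2, O(verify_inventory -> not retain_dossier), we obtain O(not retain_dossier).
Premises 1, 3, 7, 11, 12, 13 do not contribute to this derivation.
Thus O(not retain_dossier), which is F(retain_dossier): retain_dossier is forbidden.

Forbidden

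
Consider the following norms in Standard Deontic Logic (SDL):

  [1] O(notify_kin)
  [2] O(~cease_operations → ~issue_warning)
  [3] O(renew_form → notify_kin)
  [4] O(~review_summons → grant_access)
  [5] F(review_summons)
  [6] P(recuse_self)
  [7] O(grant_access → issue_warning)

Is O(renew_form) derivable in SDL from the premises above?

Premise 3 is O(renew_form → notify_kin); even if O(notify_kin) held, inferring O(renew_form) would be affirming the consequent — invalid.
No other premise forces O(renew_form). An ideal world satisfying every premise can still have renew_form false, so O(renew_form) is not derivable.

No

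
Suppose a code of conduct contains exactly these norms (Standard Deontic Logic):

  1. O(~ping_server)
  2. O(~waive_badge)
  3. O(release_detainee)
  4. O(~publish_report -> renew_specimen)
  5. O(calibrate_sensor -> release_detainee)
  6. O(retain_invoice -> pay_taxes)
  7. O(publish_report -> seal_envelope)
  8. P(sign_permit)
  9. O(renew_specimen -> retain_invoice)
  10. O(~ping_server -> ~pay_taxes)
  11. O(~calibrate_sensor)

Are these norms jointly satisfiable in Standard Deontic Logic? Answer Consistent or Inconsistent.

Consistent

Premise 5 is O(calibrate_sensor -> release_detainee); even if O(release_detainee) held, inferring O(calibrate_sensor) would be affirming the consequent — invalid.
So O(calibrate_sensor) is not derivable, and the apparent clash with O(~calibrate_sensor) does not arise.
A world satisfying every obligation exists (e.g. calibrate_sensor=false, pay_taxes=false, ping_server=false, publish_report=true, release_detainee=true, renew_specimen=false, retain_invoice=false, seal_envelope=true, sign_permit=false, waive_badge=false); no atom is both obligatory and forbidden, so the set is consistent.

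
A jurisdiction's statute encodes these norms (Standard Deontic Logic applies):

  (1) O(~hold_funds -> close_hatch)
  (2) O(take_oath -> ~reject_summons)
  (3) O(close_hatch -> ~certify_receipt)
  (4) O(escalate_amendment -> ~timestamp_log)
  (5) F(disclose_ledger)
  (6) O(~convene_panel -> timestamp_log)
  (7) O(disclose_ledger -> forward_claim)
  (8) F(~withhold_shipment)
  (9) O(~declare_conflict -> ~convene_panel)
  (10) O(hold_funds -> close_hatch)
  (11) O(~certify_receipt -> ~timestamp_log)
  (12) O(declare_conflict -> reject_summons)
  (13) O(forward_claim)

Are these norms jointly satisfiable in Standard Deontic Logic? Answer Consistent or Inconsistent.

Consistent

Premise 7 is O(disclose_ledger -> forward_claim); even if O(forward_claim) held, inferring O(disclose_ledger) would be affirming the consequent — invalid.
So O(disclose_ledger) is not derivable, and the apparent clash with O(~disclose_ledger) does not arise.
A world satisfying every obligation exists (e.g. certify_receipt=false, close_hatch=true, convene_panel=true, declare_conflict=true, disclose_ledger=false, escalate_amendment=false, forward_claim=true, hold_funds=false, reject_summons=true, take_oath=false, timestamp_log=false, withhold_shipment=true); no atom is both obligatory and forbidden, so the set is consistent.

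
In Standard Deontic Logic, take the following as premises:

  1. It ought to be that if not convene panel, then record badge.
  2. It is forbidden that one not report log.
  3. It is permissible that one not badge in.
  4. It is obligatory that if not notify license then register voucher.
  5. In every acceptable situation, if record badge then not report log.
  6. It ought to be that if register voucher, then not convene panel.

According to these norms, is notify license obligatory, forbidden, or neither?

Obligatory

F(¬report_log) at premise 2 means O(report_log).
Premise 5 is O(record_badge → ¬report_log); contrapositively O(report_log → ¬record_badge). Since O(report_log) holds, K gives O(¬record_badge).
The contrapositive of premise 1 (O(¬convene_panel → record_badge)) is O(¬record_badge → convene_panel), and O(¬record_badge) is already established, so O(convene_panel).
The contrapositive of premise 6 (O(register_voucher → ¬convene_panel)) is O(convene_panel → ¬register_voucher), and O(convene_panel) is already established, so O(¬register_voucher).
Premise 4 is O(¬notify_license → register_voucher); contrapositively O(¬register_voucher → notify_license). Since O(¬register_voucher) holds, K gives O(notify_license).
Premise 3 does not contribute to this derivation.
Hence notify_license is obligatory.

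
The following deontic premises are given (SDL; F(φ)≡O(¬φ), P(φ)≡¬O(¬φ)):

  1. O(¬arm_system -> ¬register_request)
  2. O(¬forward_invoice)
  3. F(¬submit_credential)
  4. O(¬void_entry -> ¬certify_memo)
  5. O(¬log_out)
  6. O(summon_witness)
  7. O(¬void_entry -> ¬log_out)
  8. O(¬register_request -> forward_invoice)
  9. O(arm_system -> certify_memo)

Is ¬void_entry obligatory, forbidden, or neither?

From premise 2 we have O(¬forward_invoice).
Premise 8 is O(¬register_request -> forward_invoice); contrapositively O(¬forward_invoice -> register_request). Since O(¬forward_invoice) holds, K gives O(register_request).
Premise 1, O(¬arm_system -> ¬register_request), contraposes to O(register_request -> arm_system); with O(register_request) we get O(arm_system).
Applying K to premise 9 (O(arm_system -> certify_memo)) and O(arm_system) yields O(certify_memo).
Premise 4 is O(¬void_entry -> ¬certify_memo); contrapositively O(certify_memo -> void_entry). Since O(certify_memo) holds, K gives O(void_entry).
Premises 3, 5, 6, 7 do not contribute to this derivation.
Thus O(void_entry), which is F(¬void_entry): ¬void_entry is forbidden.

Forbidden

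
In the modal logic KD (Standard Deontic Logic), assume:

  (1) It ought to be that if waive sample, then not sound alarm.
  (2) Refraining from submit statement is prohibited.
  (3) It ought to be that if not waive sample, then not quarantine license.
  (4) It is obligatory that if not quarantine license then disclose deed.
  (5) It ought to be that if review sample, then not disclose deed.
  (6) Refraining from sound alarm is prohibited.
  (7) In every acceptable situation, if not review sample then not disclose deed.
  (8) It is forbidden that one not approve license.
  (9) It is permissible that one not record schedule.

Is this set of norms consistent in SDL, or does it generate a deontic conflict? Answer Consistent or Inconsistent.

Premises 7 and 5 cover both cases: O(¬review_sample → ¬disclose_deed) and O(review_sample → ¬disclose_deed). Since ¬review_sample ∨ review_sample is a tautology, O(¬disclose_deed) follows.
Premise 4, O(¬quarantine_license → disclose_deed), contraposes to O(¬disclose_deed → quarantine_license); with O(¬disclose_deed) we get O(quarantine_license).
Premise 3 is O(¬waive_sample → ¬quarantine_license); contrapositively O(quarantine_license → waive_sample). Since O(quarantine_license) holds, K gives O(waive_sample).
Applying K to premise 1 (O(waive_sample → ¬sound_alarm)) and O(waive_sample) yields O(¬sound_alarm).
However, F(¬sound_alarm) at premise 6 amounts to O(sound_alarm).
We now have both O(¬sound_alarm) and O(sound_alarm) — sound_alarm is simultaneously obligatory and forbidden, violating the D-axiom.

Inconsistent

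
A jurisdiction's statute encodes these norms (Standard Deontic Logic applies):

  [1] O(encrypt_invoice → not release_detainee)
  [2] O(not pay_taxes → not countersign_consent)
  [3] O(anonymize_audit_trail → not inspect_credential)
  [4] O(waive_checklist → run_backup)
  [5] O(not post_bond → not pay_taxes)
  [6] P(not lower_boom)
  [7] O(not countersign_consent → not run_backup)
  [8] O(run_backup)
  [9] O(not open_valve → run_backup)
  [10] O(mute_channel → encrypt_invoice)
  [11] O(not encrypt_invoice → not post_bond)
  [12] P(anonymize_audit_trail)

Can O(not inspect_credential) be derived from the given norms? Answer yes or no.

Premise 3 is O(anonymize_audit_trail → not inspect_credential), but O(anonymize_audit_trail) is not derivable from the premises (the permission P(anonymize_audit_trail) asserts only not O(not anonymize_audit_trail), not O(anonymize_audit_trail)), so it does not yield O(not inspect_credential).
No other premise forces O(not inspect_credential). An ideal world satisfying every premise can still have not inspect_credential false, so O(not inspect_credential) is not derivable.

No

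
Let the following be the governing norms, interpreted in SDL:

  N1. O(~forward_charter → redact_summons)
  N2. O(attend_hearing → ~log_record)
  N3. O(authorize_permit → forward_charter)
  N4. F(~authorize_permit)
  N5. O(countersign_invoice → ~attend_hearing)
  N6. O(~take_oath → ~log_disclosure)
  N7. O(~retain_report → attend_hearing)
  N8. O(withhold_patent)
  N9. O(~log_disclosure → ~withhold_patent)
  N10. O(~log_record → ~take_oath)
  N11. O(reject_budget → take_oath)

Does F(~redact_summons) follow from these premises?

Premise 1 is O(~forward_charter → redact_summons), but O(~forward_charter) is not derivable from the premises, so it does not yield O(redact_summons).
No other premise forces O(redact_summons). An ideal world satisfying every premise can still have ~redact_summons true, so F(~redact_summons) is not derivable.

No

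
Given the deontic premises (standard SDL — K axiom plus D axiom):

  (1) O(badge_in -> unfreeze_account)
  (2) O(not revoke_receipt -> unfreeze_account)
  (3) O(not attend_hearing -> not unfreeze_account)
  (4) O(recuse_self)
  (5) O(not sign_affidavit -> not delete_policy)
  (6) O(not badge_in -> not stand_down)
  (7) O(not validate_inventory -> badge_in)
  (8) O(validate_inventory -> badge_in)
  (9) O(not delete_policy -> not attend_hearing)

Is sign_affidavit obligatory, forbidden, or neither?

Obligatory

Premises 8 and 7 cover both cases: O(validate_inventory -> badge_in) and O(not validate_inventory -> badge_in). Since validate_inventory ∨ not validate_inventory is a tautology, O(badge_in) follows.
From O(badge_in) and premise 1, O(badge_in -> unfreeze_account), we obtain O(unfreeze_account).
Premise 3 is O(not attend_hearing -> not unfreeze_account); contrapositively O(unfreeze_account -> attend_hearing). Since O(unfreeze_account) holds, K gives O(attend_hearing).
The contrapositive of premise 9 (O(not delete_policy -> not attend_hearing)) is O(attend_hearing -> delete_policy), and O(attend_hearing) is already established, so O(delete_policy).
Premise 5, O(not sign_affidavit -> not delete_policy), contraposes to O(delete_policy -> sign_affidavit); with O(delete_policy) we get O(sign_affidavit).
Premises 2, 4, 6 do not contribute to this derivation.
Hence sign_affidavit is obligatory.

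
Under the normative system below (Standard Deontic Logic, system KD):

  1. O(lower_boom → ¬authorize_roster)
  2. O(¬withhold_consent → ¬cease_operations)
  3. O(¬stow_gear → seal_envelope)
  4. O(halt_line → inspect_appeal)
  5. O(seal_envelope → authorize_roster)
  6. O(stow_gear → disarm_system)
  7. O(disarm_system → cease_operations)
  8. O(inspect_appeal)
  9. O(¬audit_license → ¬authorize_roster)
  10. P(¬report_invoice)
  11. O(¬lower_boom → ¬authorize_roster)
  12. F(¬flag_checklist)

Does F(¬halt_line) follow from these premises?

Premise 4 is O(halt_line → inspect_appeal); even if O(inspect_appeal) held, inferring O(halt_line) would be affirming the consequent — invalid.
No other premise forces O(halt_line). An ideal world satisfying every premise can still have ¬halt_line true, so F(¬halt_line) is not derivable.

No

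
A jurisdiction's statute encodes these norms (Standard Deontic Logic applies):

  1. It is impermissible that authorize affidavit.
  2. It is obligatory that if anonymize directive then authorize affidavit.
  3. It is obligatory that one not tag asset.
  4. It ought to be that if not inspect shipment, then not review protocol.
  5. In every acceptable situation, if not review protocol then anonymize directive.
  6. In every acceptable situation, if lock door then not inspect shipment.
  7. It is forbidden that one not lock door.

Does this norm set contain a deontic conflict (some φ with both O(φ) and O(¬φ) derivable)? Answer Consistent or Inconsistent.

Inconsistent

F(authorize_affidavit) at premise 1 means O(¬authorize_affidavit).
Premise 2 is O(anonymize_directive → authorize_affidavit); contrapositively O(¬authorize_affidavit → ¬anonymize_directive). Since O(¬authorize_affidavit) holds, K gives O(¬anonymize_directive).
The contrapositive of premise 5 (O(¬review_protocol → anonymize_directive)) is O(¬anonymize_directive → review_protocol), and O(¬anonymize_directive) is already established, so O(review_protocol).
Premise 4 is O(¬inspect_shipment → ¬review_protocol); contrapositively O(review_protocol → inspect_shipment). Since O(review_protocol) holds, K gives O(inspect_shipment).
Premise 6, O(lock_door → ¬inspect_shipment), contraposes to O(inspect_shipment → ¬lock_door); with O(inspect_shipment) we get O(¬lock_door).
Yet premise 7 is F(¬lock_door), i.e. O(lock_door).
We now have both O(¬lock_door) and O(lock_door) — lock_door is simultaneously obligatory and forbidden, violating the D-axiom.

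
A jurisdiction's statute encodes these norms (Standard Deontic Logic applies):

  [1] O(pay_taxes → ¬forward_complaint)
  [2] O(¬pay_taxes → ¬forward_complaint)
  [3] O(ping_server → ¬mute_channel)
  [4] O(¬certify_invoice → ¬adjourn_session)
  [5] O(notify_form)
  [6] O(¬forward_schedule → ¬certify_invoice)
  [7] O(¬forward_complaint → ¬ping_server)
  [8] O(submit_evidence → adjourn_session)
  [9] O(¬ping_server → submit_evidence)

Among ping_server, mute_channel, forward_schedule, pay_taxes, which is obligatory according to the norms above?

forward_schedule

Premises 1 and 2 are O(pay_taxes → ¬forward_complaint) and O(¬pay_taxes → ¬forward_complaint); every ideal world satisfies pay_taxes or ¬pay_taxes, so in either case ¬forward_complaint holds — hence O(¬forward_complaint).
With premise 7, O(¬forward_complaint → ¬ping_server), the K-axiom yields O(¬ping_server).
From O(¬ping_server) and premise 9, O(¬ping_server → submit_evidence), we obtain O(submit_evidence).
Premise 8 is O(submit_evidence → adjourn_session); since O(submit_evidence), deontic closure gives O(adjourn_session).
The contrapositive of premise 4 (O(¬certify_invoice → ¬adjourn_session)) is O(adjourn_session → certify_invoice), and O(adjourn_session) is already established, so O(certify_invoice).
Premise 6 is O(¬forward_schedule → ¬certify_invoice); contrapositively O(certify_invoice → forward_schedule). Since O(certify_invoice) holds, K gives O(forward_schedule).
So O(forward_schedule) holds — forward_schedule is obligatory. None of the other listed options is made obligatory by any chain of premises.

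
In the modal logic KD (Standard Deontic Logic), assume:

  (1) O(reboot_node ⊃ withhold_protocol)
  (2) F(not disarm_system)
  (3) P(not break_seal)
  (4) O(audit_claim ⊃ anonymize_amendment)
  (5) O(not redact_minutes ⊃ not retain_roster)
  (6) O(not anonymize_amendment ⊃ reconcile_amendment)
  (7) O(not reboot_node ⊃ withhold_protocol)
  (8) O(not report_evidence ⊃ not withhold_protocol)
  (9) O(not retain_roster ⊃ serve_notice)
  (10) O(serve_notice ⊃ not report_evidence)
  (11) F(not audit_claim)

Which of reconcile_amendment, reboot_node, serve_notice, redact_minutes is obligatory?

Premises 1 and 7 cover both cases: O(reboot_node ⊃ withhold_protocol) and O(not reboot_node ⊃ withhold_protocol). Since reboot_node ∨ not reboot_node is a tautology, O(withhold_protocol) follows.
Premise 8 is O(not report_evidence ⊃ not withhold_protocol); contrapositively O(withhold_protocol ⊃ report_evidence). Since O(withhold_protocol) holds, K gives O(report_evidence).
Premise 10, O(serve_notice ⊃ not report_evidence), contraposes to O(report_evidence ⊃ not serve_notice); with O(report_evidence) we get O(not serve_notice).
The contrapositive of premise 9 (O(not retain_roster ⊃ serve_notice)) is O(not serve_notice ⊃ retain_roster), and O(not serve_notice) is already established, so O(retain_roster).
The contrapositive of premise 5 (O(not redact_minutes ⊃ not retain_roster)) is O(retain_roster ⊃ redact_minutes), and O(retain_roster) is already established, so O(redact_minutes).
So O(redact_minutes) holds — redact_minutes is obligatory. None of the other listed options is made obligatory by any chain of premises.

redact_minutes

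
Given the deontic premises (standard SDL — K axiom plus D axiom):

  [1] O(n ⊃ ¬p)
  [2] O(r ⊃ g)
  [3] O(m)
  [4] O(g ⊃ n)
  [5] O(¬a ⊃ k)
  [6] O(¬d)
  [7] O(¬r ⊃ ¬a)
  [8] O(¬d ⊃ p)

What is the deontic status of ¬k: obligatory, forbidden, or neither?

Forbidden

Premise 6 gives O(¬d).
With premise 8, O(¬d ⊃ p), the K-axiom yields O(p).
The contrapositive of premise 1 (O(n ⊃ ¬p)) is O(p ⊃ ¬n), and O(p) is already established, so O(¬n).
Premise 4 is O(g ⊃ n); contrapositively O(¬n ⊃ ¬g). Since O(¬n) holds, K gives O(¬g).
Premise 2, O(r ⊃ g), contraposes to O(¬g ⊃ ¬r); with O(¬g) we get O(¬r).
From O(¬r) and premise 7, O(¬r ⊃ ¬a), we obtain O(¬a).
Applying K to premise 5 (O(¬a ⊃ k)) and O(¬a) yields O(k).
Premise 3 does not contribute to this derivation.
Thus O(k), which is F(¬k): ¬k is forbidden.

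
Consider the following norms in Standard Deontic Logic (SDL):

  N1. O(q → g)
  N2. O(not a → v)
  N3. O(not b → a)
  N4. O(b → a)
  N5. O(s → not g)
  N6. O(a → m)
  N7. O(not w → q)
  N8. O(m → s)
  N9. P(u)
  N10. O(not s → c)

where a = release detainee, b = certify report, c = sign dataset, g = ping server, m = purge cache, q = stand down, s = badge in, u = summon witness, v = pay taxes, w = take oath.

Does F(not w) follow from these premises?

By case analysis on b: premise 4 gives O(b → a) and premise 3 gives O(not b → a), so O(a) either way.
With premise 6, O(a → m), the K-axiom yields O(m).
Premise 8 is O(m → s); since O(m), deontic closure gives O(s).
From O(s) and premise 5, O(s → not g), we obtain O(not g).
Premise 1 is O(q → g); contrapositively O(not g → not q). Since O(not g) holds, K gives O(not q).
Premise 7, O(not w → q), contraposes to O(not q → w); with O(not q) we get O(w).
Premises 2, 9, 10 do not contribute to this derivation.
So O(w) holds, i.e. F(not w). The claim follows.

Yes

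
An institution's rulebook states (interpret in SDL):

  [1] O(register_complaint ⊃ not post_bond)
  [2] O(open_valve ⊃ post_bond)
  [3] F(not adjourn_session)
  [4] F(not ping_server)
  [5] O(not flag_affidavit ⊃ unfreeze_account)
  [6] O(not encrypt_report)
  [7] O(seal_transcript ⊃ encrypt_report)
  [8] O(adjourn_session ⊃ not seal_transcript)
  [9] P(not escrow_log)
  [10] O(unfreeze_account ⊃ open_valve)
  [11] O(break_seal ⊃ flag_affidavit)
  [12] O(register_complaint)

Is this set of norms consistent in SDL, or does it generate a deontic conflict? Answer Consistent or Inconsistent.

Premise 7 is O(seal_transcript ⊃ encrypt_report), but O(seal_transcript) is not derivable from the premises, so it does not yield O(encrypt_report).
So O(encrypt_report) is not derivable, and the apparent clash with O(not encrypt_report) does not arise.
A world satisfying every obligation exists (e.g. adjourn_session=true, break_seal=false, encrypt_report=false, escrow_log=false, flag_affidavit=true, open_valve=false, ping_server=true, post_bond=false, register_complaint=true, seal_transcript=false, unfreeze_account=false); no atom is both obligatory and forbidden, so the set is consistent.

Consistent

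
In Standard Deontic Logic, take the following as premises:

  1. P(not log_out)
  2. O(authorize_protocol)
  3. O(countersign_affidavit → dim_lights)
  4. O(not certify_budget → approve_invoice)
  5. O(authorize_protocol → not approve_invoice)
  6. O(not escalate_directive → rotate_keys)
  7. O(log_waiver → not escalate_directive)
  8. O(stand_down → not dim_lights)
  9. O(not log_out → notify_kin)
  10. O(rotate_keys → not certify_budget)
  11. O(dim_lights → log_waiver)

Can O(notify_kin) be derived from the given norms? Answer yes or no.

Premise 9 is O(not log_out → notify_kin), but O(not log_out) is not derivable from the premises (the permission P(not log_out) asserts only not O(log_out), not O(not log_out)), so it does not yield O(notify_kin).
No other premise forces O(notify_kin). An ideal world satisfying every premise can still have notify_kin false, so O(notify_kin) is not derivable.

No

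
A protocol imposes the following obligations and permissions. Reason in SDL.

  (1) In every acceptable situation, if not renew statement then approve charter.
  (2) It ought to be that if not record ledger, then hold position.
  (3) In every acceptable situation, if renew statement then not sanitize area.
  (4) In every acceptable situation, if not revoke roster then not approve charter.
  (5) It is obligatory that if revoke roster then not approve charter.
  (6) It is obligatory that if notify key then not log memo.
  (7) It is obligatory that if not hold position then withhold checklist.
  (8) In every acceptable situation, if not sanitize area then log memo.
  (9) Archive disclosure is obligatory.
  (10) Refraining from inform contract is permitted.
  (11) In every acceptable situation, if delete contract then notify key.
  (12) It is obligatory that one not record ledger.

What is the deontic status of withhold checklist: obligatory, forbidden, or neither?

Neither

Premise 7 is O(¬hold_position → withhold_checklist), but O(¬hold_position) is not derivable from the premises, so it does not yield O(withhold_checklist).
No premise or chain of K-axiom applications forces O(withhold_checklist), and none forces O(¬withhold_checklist). So withhold_checklist is neither obligatory nor forbidden under these norms.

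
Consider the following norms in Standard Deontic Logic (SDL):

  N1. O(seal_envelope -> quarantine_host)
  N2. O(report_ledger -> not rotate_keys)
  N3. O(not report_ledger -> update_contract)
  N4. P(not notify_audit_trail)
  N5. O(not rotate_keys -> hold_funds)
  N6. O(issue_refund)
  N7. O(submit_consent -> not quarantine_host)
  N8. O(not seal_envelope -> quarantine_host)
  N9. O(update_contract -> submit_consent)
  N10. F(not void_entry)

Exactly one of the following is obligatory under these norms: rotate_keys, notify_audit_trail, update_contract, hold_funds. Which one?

hold_funds

Premises 1 and 8 cover both cases: O(seal_envelope -> quarantine_host) and O(not seal_envelope -> quarantine_host). Since seal_envelope ∨ not seal_envelope is a tautology, O(quarantine_host) follows.
The contrapositive of premise 7 (O(submit_consent -> not quarantine_host)) is O(quarantine_host -> not submit_consent), and O(quarantine_host) is already established, so O(not submit_consent).
The contrapositive of premise 9 (O(update_contract -> submit_consent)) is O(not submit_consent -> not update_contract), and O(not submit_consent) is already established, so O(not update_contract).
Premise 3 is O(not report_ledger -> update_contract); contrapositively O(not update_contract -> report_ledger). Since O(not update_contract) holds, K gives O(report_ledger).
Applying K to premise 2 (O(report_ledger -> not rotate_keys)) and O(report_ledger) yields O(not rotate_keys).
Applying K to premise 5 (O(not rotate_keys -> hold_funds)) and O(not rotate_keys) yields O(hold_funds).
So O(hold_funds) holds — hold_funds is obligatory. None of the other listed options is made obligatory by any chain of premises.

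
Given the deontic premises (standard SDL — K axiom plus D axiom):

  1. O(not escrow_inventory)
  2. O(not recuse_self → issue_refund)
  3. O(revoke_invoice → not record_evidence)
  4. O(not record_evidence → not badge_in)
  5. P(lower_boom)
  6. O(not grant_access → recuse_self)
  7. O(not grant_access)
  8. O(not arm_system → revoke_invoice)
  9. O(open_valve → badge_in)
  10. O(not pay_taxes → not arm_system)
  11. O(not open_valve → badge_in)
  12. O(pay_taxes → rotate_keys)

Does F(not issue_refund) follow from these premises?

Premise 2 is O(not recuse_self → issue_refund), but O(not recuse_self) is not derivable from the premises, so it does not yield O(issue_refund).
No other premise forces O(issue_refund). An ideal world satisfying every premise can still have not issue_refund true, so F(not issue_refund) is not derivable.

No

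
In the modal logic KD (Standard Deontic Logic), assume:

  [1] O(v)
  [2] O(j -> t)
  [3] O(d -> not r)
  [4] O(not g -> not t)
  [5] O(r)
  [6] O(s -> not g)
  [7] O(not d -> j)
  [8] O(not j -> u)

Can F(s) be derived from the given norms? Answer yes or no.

From premise 5 we have O(r).
Premise 3, O(d -> not r), contraposes to O(r -> not d); with O(r) we get O(not d).
Applying K to premise 7 (O(not d -> j)) and O(not d) yields O(j).
Applying K to premise 2 (O(j -> t)) and O(j) yields O(t).
Premise 4, O(not g -> not t), contraposes to O(t -> g); with O(t) we get O(g).
Premise 6, O(s -> not g), contraposes to O(g -> not s); with O(g) we get O(not s).
Premises 1, 8 do not contribute to this derivation.
So O(not s) holds, i.e. F(s). The claim follows.

Yes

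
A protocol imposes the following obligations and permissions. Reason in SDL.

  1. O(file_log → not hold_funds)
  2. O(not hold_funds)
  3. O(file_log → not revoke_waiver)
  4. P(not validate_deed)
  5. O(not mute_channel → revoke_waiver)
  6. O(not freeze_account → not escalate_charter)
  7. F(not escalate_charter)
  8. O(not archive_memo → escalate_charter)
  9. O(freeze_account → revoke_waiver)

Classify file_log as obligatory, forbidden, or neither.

Forbidden

Premise 7 is F(not escalate_charter), i.e. O(escalate_charter).
Premise 6, O(not freeze_account → not escalate_charter), contraposes to O(escalate_charter → freeze_account); with O(escalate_charter) we get O(freeze_account).
Applying K to premise 9 (O(freeze_account → revoke_waiver)) and O(freeze_account) yields O(revoke_waiver).
Premise 3, O(file_log → not revoke_waiver), contraposes to O(revoke_waiver → not file_log); with O(revoke_waiver) we get O(not file_log).
Premises 1, 2, 4, 5, 8 do not contribute to this derivation.
Thus O(not file_log), which is F(file_log): file_log is forbidden.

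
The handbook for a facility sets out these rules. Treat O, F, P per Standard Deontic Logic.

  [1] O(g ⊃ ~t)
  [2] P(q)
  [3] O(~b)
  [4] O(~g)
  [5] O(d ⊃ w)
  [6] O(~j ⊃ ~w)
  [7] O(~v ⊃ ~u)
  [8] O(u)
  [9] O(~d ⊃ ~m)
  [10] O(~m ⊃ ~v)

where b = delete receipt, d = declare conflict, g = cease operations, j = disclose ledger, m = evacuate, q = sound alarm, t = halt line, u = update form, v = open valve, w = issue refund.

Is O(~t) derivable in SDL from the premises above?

No

Premise 1 is O(g ⊃ ~t), but O(g) is not derivable from the premises, so it does not yield O(~t).
No other premise forces O(~t). An ideal world satisfying every premise can still have ~t false, so O(~t) is not derivable.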